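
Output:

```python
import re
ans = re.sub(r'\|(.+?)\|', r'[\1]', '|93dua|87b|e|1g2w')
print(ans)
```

[93dua]87b[e]1g2w

A `+?`/`*?`/`{m,n}?` starts at its minimum and grows only as far as needed for what follows to match.
Matches: at [0:7] → '|93dua|'; at [10:13] → '|e|'.
Each match is replaced using the text its own group 1 captured.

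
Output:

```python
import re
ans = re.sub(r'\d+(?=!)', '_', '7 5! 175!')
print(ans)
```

The positive lookaround only admits positions where the adjacent text matches; those characters stay outside the span.
Matches: at [2:3] → '5'; at [5:8] → '175'.
`sub` substitutes '_' at each match site.

7 _! _!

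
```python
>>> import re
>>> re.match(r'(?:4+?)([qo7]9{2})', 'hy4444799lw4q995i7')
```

With `match`, the pattern is implicitly anchored at the beginning.
Here the string doesn't start with a match, so the call returns None.

None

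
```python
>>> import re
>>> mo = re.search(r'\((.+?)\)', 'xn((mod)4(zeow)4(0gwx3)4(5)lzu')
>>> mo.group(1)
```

The match spans [2:8] → '((mod)'.
Captured: group 1 = '(mod'.

'(mod'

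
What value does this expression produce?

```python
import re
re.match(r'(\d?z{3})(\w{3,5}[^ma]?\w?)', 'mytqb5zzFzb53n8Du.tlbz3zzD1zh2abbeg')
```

None

This matches optionally a digit, then exactly 3 of a literal 'z' (captured); then 3 to 5 of a word character, then optionally any character except [ma], then optionally a word character (captured).
`re.match` won't scan ahead — the pattern has to work from the very first character.
Here position 0 doesn't satisfy it, so the call returns None.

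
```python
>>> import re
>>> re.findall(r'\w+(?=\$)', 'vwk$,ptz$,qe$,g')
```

['vwk', 'ptz', 'qe']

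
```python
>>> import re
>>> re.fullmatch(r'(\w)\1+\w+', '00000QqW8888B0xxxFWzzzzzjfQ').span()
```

(0, 27)

`re.fullmatch` is like wrapping the pattern in `^…$` (in single-line mode).
The match spans [0:27] → '00000QqW8888B0xxxFWzzzzzjfQ'.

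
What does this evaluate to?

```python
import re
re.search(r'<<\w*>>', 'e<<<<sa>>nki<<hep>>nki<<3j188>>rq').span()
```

(3, 9)

`re.search` tries every starting position until one works.
The match spans [3:9] → '<<sa>>'.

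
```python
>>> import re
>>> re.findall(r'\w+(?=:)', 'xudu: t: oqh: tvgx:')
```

['xudu', 't', 'oqh', 'tvgx']

The `(?=…)`/`(?<=…)` assertion just peeks at neighbouring text; it doesn't advance the match position.
Since nothing is captured, `findall` lists the 4 matched substrings directly.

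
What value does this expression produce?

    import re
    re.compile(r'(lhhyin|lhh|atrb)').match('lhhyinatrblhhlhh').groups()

('lhhyin',)

The match spans [0:6] → 'lhhyin'.
Captured: group 1 = 'lhhyin'.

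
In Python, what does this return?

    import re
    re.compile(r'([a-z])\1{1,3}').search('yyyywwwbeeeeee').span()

After group 1 captures some text, `\1` only succeeds where that same text appears again.
Unlike `match`, `search` isn't anchored — it looks for the pattern anywhere in the string.
The match spans [0:4] → 'yyyy'.
Captured: group 1 = 'y'.

(0, 4)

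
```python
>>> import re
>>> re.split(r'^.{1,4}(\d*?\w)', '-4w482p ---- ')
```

['', '8', '2p ---- ']

The pattern matches anchored at the start of the string; then 1 to 4 of any character; then zero or more of a digit (lazy), then a word character (captured).
Because the pattern has a capturing group, `split` also inserts each captured text between the pieces.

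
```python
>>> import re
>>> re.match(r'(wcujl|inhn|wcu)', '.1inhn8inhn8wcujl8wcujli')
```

None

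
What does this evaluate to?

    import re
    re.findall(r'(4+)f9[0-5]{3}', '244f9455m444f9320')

['44', '444']

Pattern: one or more of a literal '4' (captured); then the literal 'f9', then exactly 3 of a character in [0-5].
Walking the string: at [1:8] match '44f9455', group 1 = '44'; at [9:17] match '444f9320', group 1 = '444'.
Because there's exactly one group, `findall` drops the full match and keeps group 1 from each hit.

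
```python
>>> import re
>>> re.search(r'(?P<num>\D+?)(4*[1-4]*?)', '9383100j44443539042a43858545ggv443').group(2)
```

The pattern matches one or more of a non-digit (lazy) (captured as 'num'); then zero or more of the literal '4', then zero or more of a character in [1-4] (lazy) (captured).
Unlike `match`, `search` isn't anchored — it looks for the pattern anywhere in the string.
The match spans [7:12] → 'j4444'.
Captured: group 1 = 'j', group 2 = '4444'.

'4444'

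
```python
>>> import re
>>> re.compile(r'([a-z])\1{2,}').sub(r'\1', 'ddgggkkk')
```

A backreference is literal: `\1` must see the identical characters the first group matched.
The replacement refers to a captured group, so each match is rewritten using its own captured text.

'ddgk'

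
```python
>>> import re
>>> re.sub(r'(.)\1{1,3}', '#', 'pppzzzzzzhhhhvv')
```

'#####'

A backreference is literal: `\1` must see the identical characters the first group matched.
Matches: at [0:3] → 'ppp'; at [3:7] → 'zzzz'; at [7:9] → 'zz'; at [9:13] → 'hhhh'; at [13:15] → 'vv'.
`sub` substitutes '#' at each match site.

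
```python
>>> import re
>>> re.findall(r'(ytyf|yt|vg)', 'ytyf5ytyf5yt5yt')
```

['ytyf', 'ytyf', 'yt', 'yt']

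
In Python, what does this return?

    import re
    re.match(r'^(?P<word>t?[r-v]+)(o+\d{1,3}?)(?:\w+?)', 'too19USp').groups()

('t', 'oo1')

The match spans [0:5] → 'too19'.
Captured: group 1 = 't', group 2 = 'oo1'.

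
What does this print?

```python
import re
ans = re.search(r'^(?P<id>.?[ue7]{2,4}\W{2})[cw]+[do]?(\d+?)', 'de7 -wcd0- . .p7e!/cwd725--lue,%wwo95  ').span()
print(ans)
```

The pattern matches anchored at the start of the string; then optionally any character, then 2 to 4 of one of [ue7], then exactly 2 of a non-word character (captured as 'id'); then one or more of one of [cw], then optionally one of [do]; then one or more of a digit (lazy) (captured).
`re.search` scans for the first position where the pattern succeeds.
The match spans [0:9] → 'de7 -wcd0'.
Captured: group 1 = 'de7 -', group 2 = '0'.

(0, 9)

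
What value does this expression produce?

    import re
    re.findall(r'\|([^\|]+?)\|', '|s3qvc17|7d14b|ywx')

Matches: at [0:9] match '|s3qvc17|', group 1 = 's3qvc17'.
Because there's exactly one group, `findall` drops the full match and keeps group 1 from the one hit.

['s3qvc17']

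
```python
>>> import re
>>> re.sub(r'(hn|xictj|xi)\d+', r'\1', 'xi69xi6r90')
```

Matches: at [0:4] → 'xi69'; at [4:7] → 'xi6'.
The replacement refers to a captured group, so each match is rewritten using its own captured text.

'xixir90'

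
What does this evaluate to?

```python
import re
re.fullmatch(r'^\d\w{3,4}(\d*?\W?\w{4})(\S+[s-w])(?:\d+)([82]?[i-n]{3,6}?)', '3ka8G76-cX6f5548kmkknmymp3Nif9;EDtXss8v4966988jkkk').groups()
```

('76-cX6f', '5548kmkknmymp3Nif9;EDtXss8v', 'jkkk')

The match spans [0:50] → '3ka8G76-cX6f5548kmkknmymp3Nif9;EDtXss8v4966988jkkk'.
Captured: group 1 = '76-cX6f', group 2 = '5548kmkknmymp3Nif9;EDtXss8v', group 3 = 'jkkk'.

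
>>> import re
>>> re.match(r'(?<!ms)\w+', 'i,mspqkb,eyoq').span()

`(?!…)`/`(?<!…)` only lets a position through if the neighbouring text does NOT match; no characters are consumed.
`re.match` only tries the pattern at the start of the string.
The match spans [0:1] → 'i'.

(0, 1)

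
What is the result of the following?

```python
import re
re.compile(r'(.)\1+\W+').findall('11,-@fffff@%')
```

['1', 'f']

`\1` has to match the exact text group 1 already captured.
`findall` collects group 1 from each match (2 total).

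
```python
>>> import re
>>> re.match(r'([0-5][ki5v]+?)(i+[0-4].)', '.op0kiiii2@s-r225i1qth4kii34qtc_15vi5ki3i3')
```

None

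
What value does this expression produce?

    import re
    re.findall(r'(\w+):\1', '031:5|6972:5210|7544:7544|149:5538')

A backreference is literal: `\1` must see the identical characters the first group matched.
Matches: at [16:25] match '7544:7544', group 1 = '7544'.
With a single group, `findall` returns only what that group captured — 1 item.

['7544']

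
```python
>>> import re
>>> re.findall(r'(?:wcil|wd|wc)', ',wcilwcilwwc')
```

Alternation tries branches left to right and keeps the first one that lets the overall match succeed at that position.
Scanning left to right: at [1:5] → 'wcil'; at [5:9] → 'wcil'; at [10:12] → 'wc'.
Since nothing is captured, `findall` lists the 3 matched substrings directly.

['wcil', 'wcil', 'wc']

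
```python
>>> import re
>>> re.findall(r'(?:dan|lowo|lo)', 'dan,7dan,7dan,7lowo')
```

`|` is ordered: at each position the engine commits to the first alternative that works.
Matches: at [0:3] → 'dan'; at [5:8] → 'dan'; at [10:13] → 'dan'; at [15:19] → 'lowo'.
Since nothing is captured, `findall` lists the 4 matched substrings directly.

['dan', 'dan', 'dan', 'lowo']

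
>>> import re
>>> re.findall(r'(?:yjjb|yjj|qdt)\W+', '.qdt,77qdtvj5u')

['qdt,']

Matches: at [1:5] → 'qdt,'.
No capturing groups, so `findall` returns the 1 full match string.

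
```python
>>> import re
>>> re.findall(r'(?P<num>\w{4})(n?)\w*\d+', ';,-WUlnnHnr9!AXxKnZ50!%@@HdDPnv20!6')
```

[('WUln', 'n'), ('AXxK', 'n'), ('HdDP', 'n')]

This matches exactly 4 of a word character (captured as 'num'); then optionally a literal 'n' (captured); then zero or more of a word character, then one or more of a digit.
Matches: at [3:12] match 'WUlnnHnr9', groups = ('WUln', 'n'); at [13:21] match 'AXxKnZ50', groups = ('AXxK', 'n'); at [25:33] match 'HdDPnv20', groups = ('HdDP', 'n').
Multiple groups make `findall` return tuples — one 2-tuple for each match.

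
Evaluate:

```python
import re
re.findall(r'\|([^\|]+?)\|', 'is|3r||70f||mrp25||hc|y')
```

['3r', '70f', 'mrp25', 'hc']

Because there's exactly one group, `findall` drops the full match and keeps group 1 from each hit.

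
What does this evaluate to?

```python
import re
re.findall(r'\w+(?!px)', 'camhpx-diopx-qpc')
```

`(?!…)`/`(?<!…)` only lets a position through if the neighbouring text does NOT match; no characters are consumed.
`findall` yields the raw match text (3 of them) because the pattern has no groups.

['camhpx', 'diopx', 'qpc']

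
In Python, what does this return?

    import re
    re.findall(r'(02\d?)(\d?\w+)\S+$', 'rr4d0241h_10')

This matches the literal '02', then optionally a digit (captured); then optionally a digit, then one or more of a word character (captured); then one or more of a non-whitespace character; then anchored at the end.
`findall` packs the 2 group values into a tuple for every match.

[('024', '1h_1')]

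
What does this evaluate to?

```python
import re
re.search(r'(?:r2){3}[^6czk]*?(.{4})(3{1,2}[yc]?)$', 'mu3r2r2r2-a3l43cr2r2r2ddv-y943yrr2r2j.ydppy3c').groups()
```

The pattern matches the literal 'r2' repeated 3 times, then zero or more of any character except [6czk] (lazy); then exactly 4 of any character (captured); then 1 to 2 of a literal '3', then optionally one of [yc] (captured); then anchored at the end.
`re.search` tries every starting position until one works.
The match spans [16:45] → 'r2r2r2ddv-y943yrr2r2j.ydppy3c'.
Captured: group 1 = 'dppy', group 2 = '3c'.

('dppy', '3c')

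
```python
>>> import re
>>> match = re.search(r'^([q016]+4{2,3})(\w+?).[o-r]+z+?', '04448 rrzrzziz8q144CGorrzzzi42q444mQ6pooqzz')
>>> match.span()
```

The match spans [0:9] → '04448 rrz'.

(0, 9)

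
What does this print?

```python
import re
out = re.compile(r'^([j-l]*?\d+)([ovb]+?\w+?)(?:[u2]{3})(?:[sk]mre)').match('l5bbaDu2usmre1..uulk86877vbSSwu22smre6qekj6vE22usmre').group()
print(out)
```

`re.match` won't scan ahead — the pattern has to work from the very first character.
The match spans [0:13] → 'l5bbaDu2usmre'.

l5bbaDu2usmre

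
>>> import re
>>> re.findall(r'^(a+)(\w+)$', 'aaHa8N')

[('aa', 'Ha8N')]

Pattern: anchored at the start of the string; then one or more of a literal 'a' (captured); then one or more of a word character (captured); then anchored at the end.
Matches: at [0:6] match 'aaHa8N', groups = ('aa', 'Ha8N').
`findall` packs the 2 group values into a tuple for every match.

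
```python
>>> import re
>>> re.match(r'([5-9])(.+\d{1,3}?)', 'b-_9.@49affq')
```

`re.match` only tries the pattern at the start of the string.
Here the pattern fails at index 0, so the call returns None.

None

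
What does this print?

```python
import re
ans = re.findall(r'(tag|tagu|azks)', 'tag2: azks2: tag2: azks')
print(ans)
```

['tag', 'azks', 'tag', 'azks']

Walking the string: at [0:3] match 'tag', group 1 = 'tag'; at [6:10] match 'azks', group 1 = 'azks'; at [13:16] match 'tag', group 1 = 'tag'; at [19:23] match 'azks', group 1 = 'azks'.
Because there's exactly one group, `findall` drops the full match and keeps group 1 from each hit.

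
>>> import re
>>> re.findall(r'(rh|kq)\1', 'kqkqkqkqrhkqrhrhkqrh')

A backreference is literal: `\1` must see the identical characters the first group matched.
Scanning left to right: at [0:4] match 'kqkq', group 1 = 'kq'; at [4:8] match 'kqkq', group 1 = 'kq'; at [12:16] match 'rhrh', group 1 = 'rh'.
Because there's exactly one group, `findall` drops the full match and keeps group 1 from each hit.

['kq', 'kq', 'rh']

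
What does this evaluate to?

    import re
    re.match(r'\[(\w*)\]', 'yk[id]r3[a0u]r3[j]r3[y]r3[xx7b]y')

`match` is anchored at position 0; if the pattern doesn't fit there, it returns None.
Here the pattern fails at index 0, so the call returns None.

None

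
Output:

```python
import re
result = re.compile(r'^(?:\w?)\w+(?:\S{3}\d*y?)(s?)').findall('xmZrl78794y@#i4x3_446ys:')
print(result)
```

This matches anchored at the start of the string; then optionally a word character (non-capturing group); then one or more of a word character; then exactly 3 of a non-whitespace character, then zero or more of a digit, then optionally the literal 'y' (non-capturing group); then optionally a literal 's' (captured).
Matches: at [0:15] match 'xmZrl78794y@#i4', group 1 = ''.
One capturing group, so `findall` returns just the captured substring from the one match — 1 in all.

['']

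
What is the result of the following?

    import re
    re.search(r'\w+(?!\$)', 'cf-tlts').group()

The negative lookaround is zero-width — it rules out positions where the adjacent text would match, without consuming anything.
`search` walks the string left to right and returns the first match it finds.
The match spans [0:2] → 'cf'.

'cf'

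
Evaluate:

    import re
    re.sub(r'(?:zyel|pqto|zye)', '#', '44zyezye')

Matches: at [2:5] → 'zye'; at [5:8] → 'zye'.
Each match is replaced by '#'.

'44##'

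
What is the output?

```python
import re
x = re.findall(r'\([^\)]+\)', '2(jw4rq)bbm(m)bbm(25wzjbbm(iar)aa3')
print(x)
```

['(jw4rq)', '(m)', '(25wzjbbm(iar)']

`findall` yields the raw match text (3 of them) because the pattern has no groups.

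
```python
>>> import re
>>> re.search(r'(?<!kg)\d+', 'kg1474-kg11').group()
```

'474'

`(?!…)`/`(?<!…)` only lets a position through if the neighbouring text does NOT match; no characters are consumed.
The match spans [3:6] → '474'.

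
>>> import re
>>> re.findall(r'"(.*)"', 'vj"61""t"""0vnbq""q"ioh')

['61""t"""0vnbq""q']

Walking the string: at [2:20] match '"61""t"""0vnbq""q"', group 1 = '61""t"""0vnbq""q'.
`findall` collects group 1 from the one match (1 total).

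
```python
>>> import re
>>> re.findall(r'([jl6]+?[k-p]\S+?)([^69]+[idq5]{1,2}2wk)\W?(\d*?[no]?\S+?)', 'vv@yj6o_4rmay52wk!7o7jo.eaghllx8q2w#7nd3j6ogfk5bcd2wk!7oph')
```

The pattern matches one or more of one of [jl6] (lazy), then a character in [k-p], then one or more of a non-whitespace character (lazy) (captured); then one or more of any character except [69], then 1 to 2 of one of [idq5], then the literal '2wk' (captured); then optionally a non-word character; then zero or more of a digit (lazy), then optionally one of [no], then one or more of a non-whitespace character (lazy) (captured).
With the lazy modifier that quantifier settles for the fewest repetitions that let the rest of the pattern succeed (the atoms after it are unaffected and can still be greedy).
Matches: at [4:19] match 'j6o_4rmay52wk!7', groups = ('j6o_', '4rmay52wk', '7'); at [21:55] match 'jo.eaghllx8q2w#7nd3j6ogfk5bcd2wk!7', groups = ('jo.eaghllx8q2w#7nd3j6', 'ogfk5bcd2wk', '7').
Multiple groups make `findall` return tuples — one 3-tuple for each match.

[('j6o_', '4rmay52wk', '7'), ('jo.eaghllx8q2w#7nd3j6', 'ogfk5bcd2wk', '7')]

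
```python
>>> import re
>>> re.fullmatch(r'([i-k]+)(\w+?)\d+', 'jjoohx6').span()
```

(0, 7)

`fullmatch` succeeds only if the pattern covers the string from start to end.
The match spans [0:7] → 'jjoohx6'.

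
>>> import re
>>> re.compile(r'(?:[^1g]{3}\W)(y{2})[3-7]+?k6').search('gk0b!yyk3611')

None

Here the pattern never matches, so the call returns None.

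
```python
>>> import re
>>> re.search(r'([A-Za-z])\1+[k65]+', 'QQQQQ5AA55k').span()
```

(0, 6)

`\1` is not a pattern — it's the concrete string captured by group 1, re-applied verbatim.
`search` walks the string left to right and returns the first match it finds.
The match spans [0:6] → 'QQQQQ5'.
Captured: group 1 = 'Q'.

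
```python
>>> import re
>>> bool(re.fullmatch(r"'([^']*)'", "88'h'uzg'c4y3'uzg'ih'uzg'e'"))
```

False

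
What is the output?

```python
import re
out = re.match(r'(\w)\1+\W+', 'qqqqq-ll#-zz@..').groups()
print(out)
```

('q',)

The match spans [0:6] → 'qqqqq-'.
Captured: group 1 = 'q'.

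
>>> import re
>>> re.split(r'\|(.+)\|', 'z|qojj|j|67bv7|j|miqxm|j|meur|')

['z', 'qojj|j|67bv7|j|miqxm|j|meur', '']

Matches to split on: at [1:30] → '|qojj|j|67bv7|j|miqxm|j|meur|'.
The group in the pattern means `split` returns the separators' captures alongside the pieces.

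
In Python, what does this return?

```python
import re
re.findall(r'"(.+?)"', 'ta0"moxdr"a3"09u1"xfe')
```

Walking the string: at [3:10] match '"moxdr"', group 1 = 'moxdr'; at [12:18] match '"09u1"', group 1 = '09u1'.
`findall` collects group 1 from each match (2 total).

['moxdr', '09u1']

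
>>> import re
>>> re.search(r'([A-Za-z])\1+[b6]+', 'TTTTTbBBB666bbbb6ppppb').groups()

('T',)

The match spans [0:6] → 'TTTTTb'.
Captured: group 1 = 'T'.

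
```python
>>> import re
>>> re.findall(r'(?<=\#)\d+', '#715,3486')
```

The positive lookaround only admits positions where the adjacent text matches; those characters stay outside the span.
Walking the string: at [1:4] → '715'.
With no groups in the pattern, `findall` gives back each whole match — 1 here.

['715']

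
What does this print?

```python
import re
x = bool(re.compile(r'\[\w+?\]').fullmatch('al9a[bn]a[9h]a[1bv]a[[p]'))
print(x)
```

`re.fullmatch` requires the pattern to consume the entire string.
Here there's no way to consume every character, so the call returns None, and `bool(None)` is False.

False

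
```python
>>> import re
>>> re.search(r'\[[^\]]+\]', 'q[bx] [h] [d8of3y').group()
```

'[bx]'

`re.search` tries every starting position until one works.
The match spans [1:5] → '[bx]'.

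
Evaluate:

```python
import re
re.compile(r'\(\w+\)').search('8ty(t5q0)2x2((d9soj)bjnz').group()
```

'(t5q0)'

The match spans [3:9] → '(t5q0)'.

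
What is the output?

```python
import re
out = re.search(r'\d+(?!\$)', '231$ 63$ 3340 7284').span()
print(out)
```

(0, 2)

The negative lookaround is zero-width — it rules out positions where the adjacent text would match, without consuming anything.
Unlike `match`, `search` isn't anchored — it looks for the pattern anywhere in the string.
The match spans [0:2] → '23'.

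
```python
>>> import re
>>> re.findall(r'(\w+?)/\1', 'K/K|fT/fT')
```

['K', 'fT']

A backreference is literal: `\1` must see the identical characters the first group matched.
Walking the string: at [0:3] match 'K/K', group 1 = 'K'; at [4:9] match 'fT/fT', group 1 = 'fT'.
`findall` collects group 1 from each match (2 total).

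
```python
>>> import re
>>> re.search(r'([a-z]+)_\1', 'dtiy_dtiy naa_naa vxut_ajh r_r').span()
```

(0, 9)

After group 1 captures some text, `\1` only succeeds where that same text appears again.
`re.search` tries every starting position until one works.
The match spans [0:9] → 'dtiy_dtiy'.
Captured: group 1 = 'dtiy'.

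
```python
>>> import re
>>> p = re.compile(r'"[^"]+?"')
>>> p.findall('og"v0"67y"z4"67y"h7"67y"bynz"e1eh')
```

['"v0"', '"z4"', '"h7"', '"bynz"']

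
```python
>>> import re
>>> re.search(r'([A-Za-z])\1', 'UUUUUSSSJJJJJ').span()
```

(0, 2)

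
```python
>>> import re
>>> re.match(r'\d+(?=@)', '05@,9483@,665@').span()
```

`match` is anchored at position 0; if the pattern doesn't fit there, it returns None.
The match spans [0:2] → '05'.

(0, 2)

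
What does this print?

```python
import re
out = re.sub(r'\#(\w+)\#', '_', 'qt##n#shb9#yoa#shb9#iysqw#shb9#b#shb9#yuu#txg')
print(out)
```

qt#_shb9_shb9_shb9_shb9_txg

Matches: at [3:6] → '#n#'; at [10:15] → '#yoa#'; at [19:26] → '#iysqw#'; at [30:33] → '#b#'; at [37:42] → '#yuu#'.
Every occurrence is swapped for '_'.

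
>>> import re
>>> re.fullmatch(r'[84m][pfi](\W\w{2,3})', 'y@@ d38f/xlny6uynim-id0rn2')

`re.fullmatch` is like wrapping the pattern in `^…$` (in single-line mode).
Here the string isn't matched end-to-end, so the call returns None.

None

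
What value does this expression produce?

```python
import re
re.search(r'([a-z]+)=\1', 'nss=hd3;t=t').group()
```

't=t'

`\1` has to match the exact text group 1 already captured.
The match spans [8:11] → 't=t'.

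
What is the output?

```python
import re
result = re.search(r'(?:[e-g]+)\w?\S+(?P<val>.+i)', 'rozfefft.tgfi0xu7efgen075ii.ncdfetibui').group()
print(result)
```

Pattern: one or more of a character in [e-g] (non-capturing group); then optionally a word character; then one or more of a non-whitespace character; then one or more of any character, then the literal 'i' (captured as 'val').
`search` walks the string left to right and returns the first match it finds.
The match spans [3:38] → 'fefft.tgfi0xu7efgen075ii.ncdfetibui'.
Captured: group 1 = 'ui'.

fefft.tgfi0xu7efgen075ii.ncdfetibui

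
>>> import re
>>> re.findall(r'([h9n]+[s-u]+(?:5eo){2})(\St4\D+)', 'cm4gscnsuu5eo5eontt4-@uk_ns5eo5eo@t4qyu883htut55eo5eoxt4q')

The pattern matches one or more of one of [h9n], then one or more of a character in [s-u], then the literal '5eo' repeated 2 times (captured); then a non-whitespace character, then the literal 't4', then one or more of a non-digit (captured).
With 2 capturing groups, `findall` returns a 2-tuple per match.

[('ns5eo5eo', '@t4qyu')]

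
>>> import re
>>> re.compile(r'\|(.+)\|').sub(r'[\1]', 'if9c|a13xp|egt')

`\1` in the replacement pulls in group 1's text for each match.

'if9c[a13xp]egt'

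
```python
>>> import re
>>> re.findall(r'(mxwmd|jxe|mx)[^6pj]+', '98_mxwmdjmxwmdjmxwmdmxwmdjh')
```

`|` is ordered: at each position the engine commits to the first alternative that works.
Scanning left to right: at [3:8] match 'mxwmd', group 1 = 'mx'; at [9:14] match 'mxwmd', group 1 = 'mx'; at [15:25] match 'mxwmdmxwmd', group 1 = 'mxwmd'.
With a single group, `findall` returns only what that group captured — 3 items.

['mx', 'mx', 'mxwmd']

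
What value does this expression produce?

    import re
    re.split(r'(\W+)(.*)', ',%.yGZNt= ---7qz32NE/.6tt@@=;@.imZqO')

['', ',%.', 'yGZNt= ---7qz32NE/.6tt@@=;@.imZqO', '']

This matches one or more of a non-word character (captured); then zero or more of any character (captured).
Matches to split on: at [0:36] → ',%.yGZNt= ---7qz32NE/.6tt@@=;@.imZqO'.
With a capturing group present, the delimiter's captured portion is kept in the result list.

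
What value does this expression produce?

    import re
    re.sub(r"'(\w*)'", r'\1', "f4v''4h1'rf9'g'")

"f4v4h1rf9g'"

`\1` in the replacement pulls in group 1's text for each match.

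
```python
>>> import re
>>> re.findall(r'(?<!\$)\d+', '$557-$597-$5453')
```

Because the assertion is negative and zero-width, positions next to the forbidden text are skipped.
Matches: at [2:4] → '57'; at [7:9] → '97'; at [12:15] → '453'.
With no groups in the pattern, `findall` gives back each whole match — 3 here.

['57', '97', '453']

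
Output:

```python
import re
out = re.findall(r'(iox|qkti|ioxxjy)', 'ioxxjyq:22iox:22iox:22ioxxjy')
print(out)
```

['iox', 'iox', 'iox', 'iox']

Alternation isn't longest-match — the leftmost alternative that fits at this position is chosen.
With a single group, `findall` returns only what that group captured — 4 items.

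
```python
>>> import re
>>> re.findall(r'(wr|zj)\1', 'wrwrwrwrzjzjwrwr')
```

['wr', 'wr', 'zj', 'wr']

`\1` is not a pattern — it's the concrete string captured by group 1, re-applied verbatim.
Matches: at [0:4] match 'wrwr', group 1 = 'wr'; at [4:8] match 'wrwr', group 1 = 'wr'; at [8:12] match 'zjzj', group 1 = 'zj'; at [12:16] match 'wrwr', group 1 = 'wr'.
One capturing group, so `findall` returns just the captured substring from each match — 4 in all.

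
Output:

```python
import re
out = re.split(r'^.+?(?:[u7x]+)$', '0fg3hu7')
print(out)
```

['', '']

Pattern: anchored at the start of the string; then one or more of any character (lazy); then one or more of one of [u7x] (non-capturing group); then anchored at the end.
Matches to split on: at [0:7] → '0fg3hu7'.
Splitting on the pattern gives 2 pieces.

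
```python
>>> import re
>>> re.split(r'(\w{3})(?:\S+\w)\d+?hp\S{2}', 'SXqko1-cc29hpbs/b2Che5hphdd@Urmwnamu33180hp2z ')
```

['', 'SXq', ' ']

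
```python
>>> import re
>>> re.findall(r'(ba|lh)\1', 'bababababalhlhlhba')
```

['ba', 'ba', 'lh']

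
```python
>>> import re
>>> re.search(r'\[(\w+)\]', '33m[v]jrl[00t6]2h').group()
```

`re.search` scans for the first position where the pattern succeeds.
The match spans [3:6] → '[v]'.
Captured: group 1 = 'v'.

'[v]'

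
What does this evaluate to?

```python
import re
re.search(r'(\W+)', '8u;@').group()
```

This matches one or more of a non-word character (captured).
`re.search` scans for the first position where the pattern succeeds.
The match spans [2:4] → ';@'.
Captured: group 1 = ';@'.

';@'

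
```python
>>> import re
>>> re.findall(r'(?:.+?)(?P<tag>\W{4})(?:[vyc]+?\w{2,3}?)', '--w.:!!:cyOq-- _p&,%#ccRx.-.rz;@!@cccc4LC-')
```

[':!!:', '&,%#', ';@!@']

With the lazy modifier that quantifier settles for the fewest repetitions that let the rest of the pattern succeed (the atoms after it are unaffected and can still be greedy).
With a single group, `findall` returns only what that group captured — 3 items.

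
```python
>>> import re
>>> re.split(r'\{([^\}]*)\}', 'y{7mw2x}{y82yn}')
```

Matches to split on: at [1:8] → '{7mw2x}'; at [8:15] → '{y82yn}'.
The group in the pattern means `split` returns the separators' captures alongside the pieces.

['y', '7mw2x', '', 'y82yn', '']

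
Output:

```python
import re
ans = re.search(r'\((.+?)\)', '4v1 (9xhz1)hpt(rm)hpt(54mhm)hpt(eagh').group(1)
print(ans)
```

The match spans [4:11] → '(9xhz1)'.
Captured: group 1 = '9xhz1'.

9xhz1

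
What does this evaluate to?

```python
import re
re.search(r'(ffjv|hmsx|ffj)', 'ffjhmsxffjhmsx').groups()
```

`re.search` tries every starting position until one works.
The match spans [0:3] → 'ffj'.
Captured: group 1 = 'ffj'.

('ffj',)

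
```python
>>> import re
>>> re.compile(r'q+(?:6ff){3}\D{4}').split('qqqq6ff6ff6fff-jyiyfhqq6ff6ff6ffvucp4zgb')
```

Pattern: one or more of a literal 'q'; then the literal '6ff' repeated 3 times, then exactly 4 of a non-digit.
Matches to split on: at [0:17] → 'qqqq6ff6ff6fff-jy'; at [21:36] → 'qq6ff6ff6ffvucp'.
Splitting on the pattern gives 3 pieces.

['', 'iyfh', '4zgb']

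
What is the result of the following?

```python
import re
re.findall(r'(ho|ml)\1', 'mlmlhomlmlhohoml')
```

`\1` is not a pattern — it's the concrete string captured by group 1, re-applied verbatim.
Walking the string: at [0:4] match 'mlml', group 1 = 'ml'; at [6:10] match 'mlml', group 1 = 'ml'; at [10:14] match 'hoho', group 1 = 'ho'.
`findall` collects group 1 from each match (3 total).

['ml', 'ml', 'ho']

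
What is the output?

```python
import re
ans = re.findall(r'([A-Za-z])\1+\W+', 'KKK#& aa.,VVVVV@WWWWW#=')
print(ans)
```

['K', 'a', 'V', 'W']

`\1` is not a pattern — it's the concrete string captured by group 1, re-applied verbatim.
With a single group, `findall` returns only what that group captured — 4 items.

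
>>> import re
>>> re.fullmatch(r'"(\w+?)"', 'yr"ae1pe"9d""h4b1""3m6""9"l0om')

None

`fullmatch` succeeds only if the pattern covers the string from start to end.
Here the string isn't matched end-to-end, so the call returns None.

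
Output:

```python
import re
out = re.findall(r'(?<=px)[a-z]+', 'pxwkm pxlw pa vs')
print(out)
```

The positive lookaround only admits positions where the adjacent text matches; those characters stay outside the span.
Scanning left to right: at [2:5] → 'wkm'; at [8:10] → 'lw'.
With no groups in the pattern, `findall` gives back each whole match — 2 here.

['wkm', 'lw']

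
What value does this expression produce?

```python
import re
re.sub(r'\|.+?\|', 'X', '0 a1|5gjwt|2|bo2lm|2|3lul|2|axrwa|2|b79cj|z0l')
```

Every occurrence is swapped for 'X'.

'0 a1X2X2X2X2Xz0l'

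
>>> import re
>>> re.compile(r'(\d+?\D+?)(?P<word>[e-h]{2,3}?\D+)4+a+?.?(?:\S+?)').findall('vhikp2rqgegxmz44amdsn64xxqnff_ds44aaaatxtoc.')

[('2rq', 'gegxmz'), ('64xxqn', 'ff_ds')]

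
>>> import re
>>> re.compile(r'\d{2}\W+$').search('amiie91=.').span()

(5, 9)

The pattern matches exactly 2 of a digit; then one or more of a non-word character; then anchored at the end.
The match spans [5:9] → '91=.'.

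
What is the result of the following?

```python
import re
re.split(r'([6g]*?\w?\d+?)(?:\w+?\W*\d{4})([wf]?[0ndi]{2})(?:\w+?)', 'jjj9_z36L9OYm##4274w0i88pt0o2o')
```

['jj', 'j9', 'w0i', '8pt0o2o']

`re.split` interleaves the captured-group text with the surrounding fragments.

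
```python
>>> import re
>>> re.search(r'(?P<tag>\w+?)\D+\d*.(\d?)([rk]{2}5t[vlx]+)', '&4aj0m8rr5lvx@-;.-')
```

The pattern matches one or more of a word character (lazy) (captured as 'tag'); then one or more of a non-digit, then zero or more of a digit, then any character; then optionally a digit (captured); then exactly 2 of one of [rk], then the literal '5t', then one or more of one of [vlx] (captured).
`re.search` tries every starting position until one works.
Here no position works, so the call returns None.

None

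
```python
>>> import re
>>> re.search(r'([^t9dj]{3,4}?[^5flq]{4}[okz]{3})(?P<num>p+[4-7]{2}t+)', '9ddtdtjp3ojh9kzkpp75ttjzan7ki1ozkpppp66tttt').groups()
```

('zan7ki1ozk', 'pppp66tttt')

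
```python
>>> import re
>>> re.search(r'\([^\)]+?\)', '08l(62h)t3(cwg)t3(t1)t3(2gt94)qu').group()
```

`re.search` scans for the first position where the pattern succeeds.
The match spans [3:8] → '(62h)'.

'(62h)'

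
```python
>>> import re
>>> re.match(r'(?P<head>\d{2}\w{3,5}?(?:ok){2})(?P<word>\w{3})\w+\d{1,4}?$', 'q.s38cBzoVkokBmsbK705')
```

None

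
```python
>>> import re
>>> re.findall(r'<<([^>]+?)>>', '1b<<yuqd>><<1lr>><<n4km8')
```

Because there's exactly one group, `findall` drops the full match and keeps group 1 from each hit.

['yuqd', '1lr']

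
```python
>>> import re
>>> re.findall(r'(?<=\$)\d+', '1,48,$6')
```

['6']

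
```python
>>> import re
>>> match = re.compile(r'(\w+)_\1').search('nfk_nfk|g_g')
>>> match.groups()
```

`\1` has to match the exact text group 1 already captured.
`re.search` scans for the first position where the pattern succeeds.
The match spans [0:7] → 'nfk_nfk'.
Captured: group 1 = 'nfk'.

('nfk',)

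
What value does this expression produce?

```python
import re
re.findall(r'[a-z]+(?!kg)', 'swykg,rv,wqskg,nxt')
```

['swykg', 'rv', 'wqskg', 'nxt']

Because the assertion is negative and zero-width, positions next to the forbidden text are skipped.
Matches: at [0:5] → 'swykg'; at [6:8] → 'rv'; at [9:14] → 'wqskg'; at [15:18] → 'nxt'.
With no groups in the pattern, `findall` gives back each whole match — 4 here.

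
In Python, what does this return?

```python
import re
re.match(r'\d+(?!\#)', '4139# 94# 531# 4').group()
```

'413'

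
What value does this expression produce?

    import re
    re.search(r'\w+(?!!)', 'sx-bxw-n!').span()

(0, 2)

The negative lookahead/lookbehind blocks any match where the forbidden context is present.
The match spans [0:2] → 'sx'.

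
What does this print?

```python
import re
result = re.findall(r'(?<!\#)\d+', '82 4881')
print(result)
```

The negative lookaround is zero-width — it rules out positions where the adjacent text would match, without consuming anything.
Walking the string: at [0:2] → '82'; at [3:7] → '4881'.
`findall` yields the raw match text (2 of them) because the pattern has no groups.

['82', '4881']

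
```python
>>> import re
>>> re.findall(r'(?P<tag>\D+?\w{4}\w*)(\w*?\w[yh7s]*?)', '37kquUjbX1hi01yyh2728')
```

[('kquUjbX1hi01yyh272', '8')]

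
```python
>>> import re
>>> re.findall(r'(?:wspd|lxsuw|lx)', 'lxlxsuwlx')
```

['lx', 'lxsuw', 'lx']

`|` is ordered: at each position the engine commits to the first alternative that works.
Since nothing is captured, `findall` lists the 3 matched substrings directly.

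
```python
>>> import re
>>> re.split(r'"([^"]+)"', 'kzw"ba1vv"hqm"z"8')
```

Matches to split on: at [3:10] → '"ba1vv"'; at [13:16] → '"z"'.
Because the pattern has a capturing group, `split` also inserts each captured text between the pieces.

['kzw', 'ba1vv', 'hqm', 'z', '8']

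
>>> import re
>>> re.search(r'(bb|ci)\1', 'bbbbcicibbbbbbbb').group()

'bbbb'

A backreference is literal: `\1` must see the identical characters the first group matched.
`re.search` tries every starting position until one works.
The match spans [0:4] → 'bbbb'.
Captured: group 1 = 'bb'.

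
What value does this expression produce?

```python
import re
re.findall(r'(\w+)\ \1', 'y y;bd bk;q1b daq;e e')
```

A backreference is literal: `\1` must see the identical characters the first group matched.
With a single group, `findall` returns only what that group captured — 2 items.

['y', 'e']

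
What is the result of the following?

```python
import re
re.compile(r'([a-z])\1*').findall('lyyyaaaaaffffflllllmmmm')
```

['l', 'y', 'a', 'f', 'l', 'm']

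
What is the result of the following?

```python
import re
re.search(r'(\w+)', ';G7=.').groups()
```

('G7',)

The match spans [1:3] → 'G7'.
Captured: group 1 = 'G7'.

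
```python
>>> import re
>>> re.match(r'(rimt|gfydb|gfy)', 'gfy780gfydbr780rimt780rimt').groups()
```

With `match`, the pattern is implicitly anchored at the beginning.
The match spans [0:3] → 'gfy'.
Captured: group 1 = 'gfy'.

('gfy',)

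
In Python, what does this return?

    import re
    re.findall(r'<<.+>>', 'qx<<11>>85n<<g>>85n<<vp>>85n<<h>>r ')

['<<11>>85n<<g>>85n<<vp>>85n<<h>>']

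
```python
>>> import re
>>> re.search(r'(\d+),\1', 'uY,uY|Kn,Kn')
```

None

The backreference `\1` re-matches whatever the first group consumed, character for character.
`re.search` tries every starting position until one works.
Here nothing in the string fits, so the call returns None.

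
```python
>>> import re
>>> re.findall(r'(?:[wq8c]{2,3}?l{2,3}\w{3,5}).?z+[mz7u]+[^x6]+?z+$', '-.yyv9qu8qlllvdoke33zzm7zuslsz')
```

[]

With no groups in the pattern, `findall` gives back each whole match — 0 here.
Nothing in the string satisfies the pattern, so the list is empty.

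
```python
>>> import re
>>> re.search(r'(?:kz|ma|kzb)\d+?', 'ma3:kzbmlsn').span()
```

(0, 3)

The match spans [0:3] → 'ma3'.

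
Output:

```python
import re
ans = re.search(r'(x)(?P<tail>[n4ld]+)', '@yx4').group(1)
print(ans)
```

x

The match spans [2:4] → 'x4'.
Captured: group 1 = 'x', group 2 = '4'.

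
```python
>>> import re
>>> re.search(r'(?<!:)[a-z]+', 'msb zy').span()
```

(0, 3)

A negative assertion filters positions out without eating any characters.
`re.search` scans for the first position where the pattern succeeds.
The match spans [0:3] → 'msb'.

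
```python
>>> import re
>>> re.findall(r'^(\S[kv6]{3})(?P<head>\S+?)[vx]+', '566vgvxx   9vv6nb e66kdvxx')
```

The `?` after the quantifier makes it lazy — it takes as little as possible before letting the rest of the pattern try.
`findall` packs the 2 group values into a tuple for every match.

[('566v', 'g')]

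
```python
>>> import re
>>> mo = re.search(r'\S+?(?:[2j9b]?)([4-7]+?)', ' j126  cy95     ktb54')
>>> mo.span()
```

(1, 5)

Pattern: one or more of a non-whitespace character (lazy); then optionally one of [2j9b] (non-capturing group); then one or more of a character in [4-7] (lazy) (captured).
`re.search` tries every starting position until one works.
The match spans [1:5] → 'j126'.
Captured: group 1 = '6'.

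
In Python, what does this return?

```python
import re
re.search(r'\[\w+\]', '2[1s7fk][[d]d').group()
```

`re.search` tries every starting position until one works.
The match spans [1:8] → '[1s7fk]'.

'[1s7fk]'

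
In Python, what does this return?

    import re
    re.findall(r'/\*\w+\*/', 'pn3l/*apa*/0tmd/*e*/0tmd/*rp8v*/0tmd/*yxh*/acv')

['/*apa*/', '/*e*/', '/*rp8v*/', '/*yxh*/']

Matches: at [4:11] → '/*apa*/'; at [15:20] → '/*e*/'; at [24:32] → '/*rp8v*/'; at [36:43] → '/*yxh*/'.
No capturing groups, so `findall` returns the 4 full match strings.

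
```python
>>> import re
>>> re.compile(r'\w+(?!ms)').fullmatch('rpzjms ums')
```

None

The negative lookaround is zero-width — it rules out positions where the adjacent text would match, without consuming anything.
For `fullmatch`, every character of the input must be accounted for by the pattern.
Here there's no way to consume every character, so the call returns None.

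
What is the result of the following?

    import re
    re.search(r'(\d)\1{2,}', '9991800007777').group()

A backreference is literal: `\1` must see the identical characters the first group matched.
`re.search` tries every starting position until one works.
The match spans [0:3] → '999'.
Captured: group 1 = '9'.

'999'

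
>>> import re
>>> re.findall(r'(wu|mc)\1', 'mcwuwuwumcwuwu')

`\1` is not a pattern — it's the concrete string captured by group 1, re-applied verbatim.
Walking the string: at [2:6] match 'wuwu', group 1 = 'wu'; at [10:14] match 'wuwu', group 1 = 'wu'.
With a single group, `findall` returns only what that group captured — 2 items.

['wu', 'wu']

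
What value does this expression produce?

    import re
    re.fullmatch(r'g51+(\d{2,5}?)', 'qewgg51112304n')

None

Pattern: the literal 'g5', then one or more of a literal '1'; then 2 to 5 of a digit (lazy) (captured).
`re.fullmatch` is like wrapping the pattern in `^…$` (in single-line mode).
Here the string isn't matched end-to-end, so the call returns None.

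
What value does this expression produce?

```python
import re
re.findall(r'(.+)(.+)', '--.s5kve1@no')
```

[('--.s5kve1@n', 'o')]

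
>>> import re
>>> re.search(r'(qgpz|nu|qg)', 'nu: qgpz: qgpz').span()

The match spans [0:2] → 'nu'.

(0, 2)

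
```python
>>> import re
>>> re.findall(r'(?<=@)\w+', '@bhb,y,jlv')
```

['bhb']

Because the assertion is zero-width, the text it checks is not consumed and won't appear in the result.
Matches: at [1:4] → 'bhb'.
`findall` yields the raw match text (1 of them) because the pattern has no groups.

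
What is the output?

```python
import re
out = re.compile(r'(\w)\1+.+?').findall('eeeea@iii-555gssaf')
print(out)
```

`\1` has to match the exact text group 1 already captured.
Scanning left to right: at [0:5] match 'eeeea', group 1 = 'e'; at [6:10] match 'iii-', group 1 = 'i'; at [10:14] match '555g', group 1 = '5'; at [14:17] match 'ssa', group 1 = 's'.
One capturing group, so `findall` returns just the captured substring from each match — 4 in all.

['e', 'i', '5', 's']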